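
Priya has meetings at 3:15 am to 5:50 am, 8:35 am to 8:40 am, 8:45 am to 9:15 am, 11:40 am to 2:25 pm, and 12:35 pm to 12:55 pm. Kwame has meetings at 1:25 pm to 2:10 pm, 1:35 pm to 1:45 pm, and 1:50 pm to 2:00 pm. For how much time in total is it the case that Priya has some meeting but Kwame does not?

5 h 10 min

A, merged: 3:15 am–5:50 am, 8:35 am–8:40 am, 8:45 am–9:15 am, 11:40 am–2:25 pm.
B, merged: 1:25 pm–2:10 pm.
A \ B = 3:15 am–5:50 am, 8:35 am–8:40 am, 8:45 am–9:15 am, 11:40 am–1:25 pm, 2:10 pm–2:25 pm.
Total: 2 h 35 min + 5 min + 30 min + 1 h 45 min + 15 min = 5 h 10 min.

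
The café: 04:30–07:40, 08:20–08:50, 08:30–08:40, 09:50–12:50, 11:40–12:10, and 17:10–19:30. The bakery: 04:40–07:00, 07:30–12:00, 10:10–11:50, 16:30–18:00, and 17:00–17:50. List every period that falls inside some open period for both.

04:40-07:00, 07:30-07:40, 08:20-08:50, 09:50-12:00, 17:10-18:00

A, merged: 04:30-07:40, 08:20-08:50, 09:50-12:50, 17:10-19:30.
B, merged: 04:40-07:00, 07:30-12:00, 16:30-18:00.
04:30-07:40 overlaps B on 04:40-07:00, 07:30-07:40.
08:20-08:50 overlaps B on 08:20-08:50.
09:50-12:50 overlaps B on 09:50-12:00.
17:10-19:30 overlaps B on 17:10-18:00.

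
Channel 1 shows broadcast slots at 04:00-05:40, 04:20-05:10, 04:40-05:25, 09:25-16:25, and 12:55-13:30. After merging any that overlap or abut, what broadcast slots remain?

04:20–05:10 overlaps/touches 04:00–05:40 → extend to 04:00–05:40.
04:40–05:25 overlaps/touches 04:00–05:40 → extend to 04:00–05:40.
09:25–16:25 is disjoint → start new block.
12:55–13:30 overlaps/touches 09:25–16:25 → extend to 09:25–16:25.

04:00–05:40, 09:25–16:25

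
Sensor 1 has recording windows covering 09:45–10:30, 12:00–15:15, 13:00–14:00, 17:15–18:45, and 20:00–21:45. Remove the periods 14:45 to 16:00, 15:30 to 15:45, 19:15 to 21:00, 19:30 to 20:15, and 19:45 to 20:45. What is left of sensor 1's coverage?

09:45-10:30, 12:00-14:45, 17:15-18:45, 21:00-21:45

First set merges to 09:45-10:30, 12:00-15:15, 17:15-18:45, 20:00-21:45.
Second set merges to 14:45-16:00, 19:15-21:00.
09:45-10:30 is untouched.
12:00-15:15 with B removed leaves 12:00-14:45.
17:15-18:45 is untouched.
20:00-21:45 with B removed leaves 21:00-21:45.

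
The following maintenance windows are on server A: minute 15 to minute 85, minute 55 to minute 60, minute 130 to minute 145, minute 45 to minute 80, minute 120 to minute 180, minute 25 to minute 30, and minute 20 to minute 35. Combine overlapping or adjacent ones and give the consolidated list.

minute 15 to minute 85, minute 120 to minute 180

Sort by start: minute 15 to minute 85, minute 20 to minute 35, minute 25 to minute 30, minute 45 to minute 80, minute 55 to minute 60, minute 120 to minute 180, minute 130 to minute 145.
minute 20 to minute 35 overlaps/touches minute 15 to minute 85 → extend to minute 15 to minute 85.
minute 25 to minute 30 overlaps/touches minute 15 to minute 85 → extend to minute 15 to minute 85.
minute 45 to minute 80 overlaps/touches minute 15 to minute 85 → extend to minute 15 to minute 85.
minute 55 to minute 60 overlaps/touches minute 15 to minute 85 → extend to minute 15 to minute 85.
minute 120 to minute 180 is disjoint → start new block.
minute 130 to minute 145 overlaps/touches minute 120 to minute 180 → extend to minute 120 to minute 180.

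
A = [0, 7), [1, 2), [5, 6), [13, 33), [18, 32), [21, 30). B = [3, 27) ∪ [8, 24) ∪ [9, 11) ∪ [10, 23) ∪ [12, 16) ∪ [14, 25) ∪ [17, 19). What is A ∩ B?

[3, 7) ∪ [13, 27)

A, merged: [0, 7), [13, 33).
B, merged: [3, 27).
[0, 7) meets the second set on [3, 7).
[13, 33) meets the second set on [13, 27).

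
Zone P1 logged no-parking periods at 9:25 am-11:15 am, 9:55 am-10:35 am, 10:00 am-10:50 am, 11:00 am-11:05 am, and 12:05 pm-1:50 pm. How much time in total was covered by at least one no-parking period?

3 h 35 min

Merged: 9:25 am–11:15 am, 12:05 pm–1:50 pm.
Lengths: 1 h 50 min + 1 h 45 min = 3 h 35 min.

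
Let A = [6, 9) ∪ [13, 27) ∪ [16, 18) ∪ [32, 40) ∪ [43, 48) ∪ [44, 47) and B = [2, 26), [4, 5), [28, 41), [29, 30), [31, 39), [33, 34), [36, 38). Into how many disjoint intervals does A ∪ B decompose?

A, merged: [6, 9), [13, 27), [32, 40), [43, 48).
B, merged: [2, 26), [28, 41).
A ∪ B = [2, 27), [28, 41), [43, 48).
That is 3 disjoint pieces.

3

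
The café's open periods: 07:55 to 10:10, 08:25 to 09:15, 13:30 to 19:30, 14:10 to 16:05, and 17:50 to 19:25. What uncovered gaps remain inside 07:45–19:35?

07:45-07:55, 10:10-13:30, 19:30-19:35

After merging, the occupied span is 07:55-10:10, 13:30-19:30.
Uncovered inside 07:45-19:35: 07:45-07:55, 10:10-13:30, 19:30-19:35.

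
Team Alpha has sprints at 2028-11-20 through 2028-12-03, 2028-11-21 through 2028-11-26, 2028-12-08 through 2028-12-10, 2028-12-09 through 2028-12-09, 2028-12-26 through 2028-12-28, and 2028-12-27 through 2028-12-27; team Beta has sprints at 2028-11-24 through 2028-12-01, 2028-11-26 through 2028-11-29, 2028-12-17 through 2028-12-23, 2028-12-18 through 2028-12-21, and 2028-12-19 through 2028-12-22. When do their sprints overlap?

2028-11-24 through 2028-12-01

First set merges to 2028-11-20 through 2028-12-03, 2028-12-08 through 2028-12-10, 2028-12-26 through 2028-12-28.
Second set merges to 2028-11-24 through 2028-12-01, 2028-12-17 through 2028-12-23.
2028-11-20 through 2028-12-03 overlaps B on 2028-11-24 through 2028-12-01.
2028-12-08 through 2028-12-10 falls entirely outside B.
2028-12-26 through 2028-12-28 falls entirely outside B.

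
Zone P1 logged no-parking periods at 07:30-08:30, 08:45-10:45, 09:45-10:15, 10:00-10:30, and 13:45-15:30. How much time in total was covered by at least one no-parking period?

4 h 45 min

Merged: 07:30-08:30, 08:45-10:45, 13:45-15:30.
Lengths: 1 h + 2 h + 1 h 45 min = 4 h 45 min.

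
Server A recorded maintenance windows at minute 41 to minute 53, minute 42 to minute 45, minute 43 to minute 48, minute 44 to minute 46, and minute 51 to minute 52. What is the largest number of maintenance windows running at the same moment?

4

Walk the sorted start/end points keeping a running depth.
The depth first hits 4 at minute 44.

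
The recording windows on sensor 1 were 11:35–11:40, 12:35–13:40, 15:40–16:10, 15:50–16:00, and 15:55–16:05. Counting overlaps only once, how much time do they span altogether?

Merged: 11:35–11:40, 12:35–13:40, 15:40–16:10.
Lengths: 5 min + 1 h 5 min + 30 min = 1 h 40 min.

1 h 40 min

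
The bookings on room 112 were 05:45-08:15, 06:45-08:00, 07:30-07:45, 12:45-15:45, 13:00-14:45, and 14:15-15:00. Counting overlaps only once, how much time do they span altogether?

Merged: 05:45–08:15, 12:45–15:45.
Lengths: 2 h 30 min + 3 h = 5 h 30 min.

5 h 30 min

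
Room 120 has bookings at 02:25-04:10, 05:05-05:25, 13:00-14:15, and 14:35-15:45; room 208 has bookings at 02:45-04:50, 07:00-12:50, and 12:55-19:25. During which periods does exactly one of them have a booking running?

02:25–02:45, 04:10–04:50, 05:05–05:25, 07:00–12:50, 12:55–13:00, 14:15–14:35, 15:45–19:25

A \ B = 02:25–02:45, 05:05–05:25.
B \ A = 04:10–04:50, 07:00–12:50, 12:55–13:00, 14:15–14:35, 15:45–19:25.
Union of the two gives the symmetric difference.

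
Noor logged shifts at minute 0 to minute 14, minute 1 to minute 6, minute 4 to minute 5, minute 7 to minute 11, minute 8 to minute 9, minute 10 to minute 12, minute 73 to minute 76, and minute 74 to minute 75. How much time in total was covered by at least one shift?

17 minutes

Merged: minute 0 to minute 14, minute 73 to minute 76.
Lengths: 14 minutes + 3 minutes = 17 minutes.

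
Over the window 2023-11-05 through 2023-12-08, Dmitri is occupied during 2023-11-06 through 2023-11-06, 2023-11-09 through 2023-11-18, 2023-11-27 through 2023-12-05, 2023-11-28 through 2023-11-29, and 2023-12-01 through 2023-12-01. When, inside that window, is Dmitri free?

Covered (merged): 2023-11-06 through 2023-11-06, 2023-11-09 through 2023-11-18, 2023-11-27 through 2023-12-05.
Uncovered inside 2023-11-05 through 2023-12-08: 2023-11-05 through 2023-11-05, 2023-11-07 through 2023-11-08, 2023-11-19 through 2023-11-26, 2023-12-06 through 2023-12-08.

2023-11-05 through 2023-11-05, 2023-11-07 through 2023-11-08, 2023-11-19 through 2023-11-26, 2023-12-06 through 2023-12-08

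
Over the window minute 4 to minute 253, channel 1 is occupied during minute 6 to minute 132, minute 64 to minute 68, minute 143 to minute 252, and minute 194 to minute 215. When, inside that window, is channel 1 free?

After merging, the occupied span is minute 6 to minute 132, minute 143 to minute 252.
Gaps within minute 4 to minute 253: minute 4 to minute 6, minute 132 to minute 143, minute 252 to minute 253.

minute 4 to minute 6, minute 132 to minute 143, minute 252 to minute 253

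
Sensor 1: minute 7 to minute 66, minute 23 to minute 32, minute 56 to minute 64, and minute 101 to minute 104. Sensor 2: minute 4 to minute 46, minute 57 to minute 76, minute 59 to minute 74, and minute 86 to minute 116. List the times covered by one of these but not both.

First set merges to minute 7 to minute 66, minute 101 to minute 104.
Second set merges to minute 4 to minute 46, minute 57 to minute 76, minute 86 to minute 116.
A but not B: minute 46 to minute 57.
B but not A: minute 4 to minute 7, minute 66 to minute 76, minute 86 to minute 101, minute 104 to minute 116.
Combining gives A △ B.

minute 4 to minute 7, minute 46 to minute 57, minute 66 to minute 76, minute 86 to minute 101, minute 104 to minute 116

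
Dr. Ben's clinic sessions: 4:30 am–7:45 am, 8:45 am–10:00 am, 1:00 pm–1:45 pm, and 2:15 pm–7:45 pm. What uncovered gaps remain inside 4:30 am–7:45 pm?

7:45 am–8:45 am, 10:00 am–1:00 pm, 1:45 pm–2:15 pm

Covered (merged): 4:30 am–7:45 am, 8:45 am–10:00 am, 1:00 pm–1:45 pm, 2:15 pm–7:45 pm.
Complement within 4:30 am–7:45 pm: 7:45 am–8:45 am, 10:00 am–1:00 pm, 1:45 pm–2:15 pm.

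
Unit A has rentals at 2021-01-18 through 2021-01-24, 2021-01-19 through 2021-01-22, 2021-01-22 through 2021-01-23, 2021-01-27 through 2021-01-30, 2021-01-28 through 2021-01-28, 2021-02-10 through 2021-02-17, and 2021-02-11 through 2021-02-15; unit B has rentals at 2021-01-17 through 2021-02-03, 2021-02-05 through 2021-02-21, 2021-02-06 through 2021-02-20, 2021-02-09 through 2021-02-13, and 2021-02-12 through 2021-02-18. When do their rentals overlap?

2021-01-18 through 2021-01-24, 2021-01-27 through 2021-01-30, 2021-02-10 through 2021-02-17

First set merges to 2021-01-18 through 2021-01-24, 2021-01-27 through 2021-01-30, 2021-02-10 through 2021-02-17.
Second set merges to 2021-01-17 through 2021-02-03, 2021-02-05 through 2021-02-21.
2021-01-18 through 2021-01-24 meets the second set on 2021-01-18 through 2021-01-24.
2021-01-27 through 2021-01-30 meets the second set on 2021-01-27 through 2021-01-30.
2021-02-10 through 2021-02-17 meets the second set on 2021-02-10 through 2021-02-17.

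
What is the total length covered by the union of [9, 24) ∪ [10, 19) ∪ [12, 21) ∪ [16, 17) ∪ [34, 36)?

17

Merged: [9, 24), [34, 36).
Lengths: 15 + 2 = 17.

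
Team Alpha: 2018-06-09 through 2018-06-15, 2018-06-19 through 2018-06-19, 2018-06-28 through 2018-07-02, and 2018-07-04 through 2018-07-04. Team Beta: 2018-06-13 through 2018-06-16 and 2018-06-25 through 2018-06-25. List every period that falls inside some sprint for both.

2018-06-13 through 2018-06-15

2018-06-09 through 2018-06-15 ∩ B → 2018-06-13 through 2018-06-15.
2018-06-19 through 2018-06-19 meets no B interval.
2018-06-28 through 2018-07-02 meets no B interval.
2018-07-04 through 2018-07-04 meets no B interval.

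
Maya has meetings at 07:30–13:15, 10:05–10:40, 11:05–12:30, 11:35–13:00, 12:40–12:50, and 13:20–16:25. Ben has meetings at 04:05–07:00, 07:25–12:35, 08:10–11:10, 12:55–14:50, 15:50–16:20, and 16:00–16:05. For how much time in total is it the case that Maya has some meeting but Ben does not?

1 h 25 min

Merge the first list: 07:30-13:15, 13:20-16:25.
Merge the second list: 04:05-07:00, 07:25-12:35, 12:55-14:50, 15:50-16:20.
A \ B = 12:35-12:55, 14:50-15:50, 16:20-16:25.
Total: 20 min + 1 h + 5 min = 1 h 25 min.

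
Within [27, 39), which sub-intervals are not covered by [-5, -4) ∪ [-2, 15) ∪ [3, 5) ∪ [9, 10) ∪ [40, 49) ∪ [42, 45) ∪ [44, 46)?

[27, 39)

Covered (merged): [-5, -4), [-2, 15), [40, 49).
Gaps within [27, 39): [27, 39).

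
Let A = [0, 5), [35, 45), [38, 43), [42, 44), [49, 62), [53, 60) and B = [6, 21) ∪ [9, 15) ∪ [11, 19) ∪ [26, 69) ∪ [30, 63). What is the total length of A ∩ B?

23

First set merges to [0, 5), [35, 45), [49, 62).
Second set merges to [6, 21), [26, 69).
A ∩ B = [35, 45), [49, 62).
Total: 10 + 13 = 23.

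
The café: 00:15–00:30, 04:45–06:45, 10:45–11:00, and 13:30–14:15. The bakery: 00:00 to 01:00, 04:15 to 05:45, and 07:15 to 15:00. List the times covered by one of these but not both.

00:00-00:15, 00:30-01:00, 04:15-04:45, 05:45-06:45, 07:15-10:45, 11:00-13:30, 14:15-15:00

A but not B: 05:45-06:45.
B but not A: 00:00-00:15, 00:30-01:00, 04:15-04:45, 07:15-10:45, 11:00-13:30, 14:15-15:00.
Combining gives A △ B.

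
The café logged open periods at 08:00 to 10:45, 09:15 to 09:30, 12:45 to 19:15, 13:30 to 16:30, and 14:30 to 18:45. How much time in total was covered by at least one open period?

9 h 15 min

Merged: 08:00-10:45, 12:45-19:15.
Lengths: 2 h 45 min + 6 h 30 min = 9 h 15 min.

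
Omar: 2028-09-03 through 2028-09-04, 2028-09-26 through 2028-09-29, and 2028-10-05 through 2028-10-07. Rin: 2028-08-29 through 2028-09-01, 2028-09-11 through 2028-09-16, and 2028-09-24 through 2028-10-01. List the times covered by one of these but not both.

2028-08-29 through 2028-09-01, 2028-09-03 through 2028-09-04, 2028-09-11 through 2028-09-16, 2028-09-24 through 2028-09-25, 2028-09-30 through 2028-10-01, 2028-10-05 through 2028-10-07

A \ B = 2028-09-03 through 2028-09-04, 2028-10-05 through 2028-10-07.
B \ A = 2028-08-29 through 2028-09-01, 2028-09-11 through 2028-09-16, 2028-09-24 through 2028-09-25, 2028-09-30 through 2028-10-01.
Union of the two gives the symmetric difference.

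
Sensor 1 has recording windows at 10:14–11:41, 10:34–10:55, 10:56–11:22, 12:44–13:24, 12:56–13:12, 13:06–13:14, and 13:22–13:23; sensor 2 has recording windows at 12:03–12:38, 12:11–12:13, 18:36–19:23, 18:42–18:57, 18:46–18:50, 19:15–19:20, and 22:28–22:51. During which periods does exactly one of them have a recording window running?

A, merged: 10:14-11:41, 12:44-13:24.
B, merged: 12:03-12:38, 18:36-19:23, 22:28-22:51.
A \ B = 10:14-11:41, 12:44-13:24.
B \ A = 12:03-12:38, 18:36-19:23, 22:28-22:51.
Union of the two gives the symmetric difference.

10:14-11:41, 12:03-12:38, 12:44-13:24, 18:36-19:23, 22:28-22:51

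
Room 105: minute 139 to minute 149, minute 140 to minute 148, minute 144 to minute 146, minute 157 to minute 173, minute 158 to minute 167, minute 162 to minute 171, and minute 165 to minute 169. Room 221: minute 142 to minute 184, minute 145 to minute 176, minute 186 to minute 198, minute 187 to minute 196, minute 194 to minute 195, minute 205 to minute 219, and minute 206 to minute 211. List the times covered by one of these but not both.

A, merged: minute 139 to minute 149, minute 157 to minute 173.
B, merged: minute 142 to minute 184, minute 186 to minute 198, minute 205 to minute 219.
A but not B: minute 139 to minute 142.
B but not A: minute 149 to minute 157, minute 173 to minute 184, minute 186 to minute 198, minute 205 to minute 219.
Combining gives A △ B.

minute 139 to minute 142, minute 149 to minute 157, minute 173 to minute 184, minute 186 to minute 198, minute 205 to minute 219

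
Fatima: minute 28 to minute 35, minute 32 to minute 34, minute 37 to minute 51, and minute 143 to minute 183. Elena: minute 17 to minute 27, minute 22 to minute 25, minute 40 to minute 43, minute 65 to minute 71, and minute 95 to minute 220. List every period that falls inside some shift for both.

minute 40 to minute 43, minute 143 to minute 183

A, merged: minute 28 to minute 35, minute 37 to minute 51, minute 143 to minute 183.
B, merged: minute 17 to minute 27, minute 40 to minute 43, minute 65 to minute 71, minute 95 to minute 220.
minute 28 to minute 35 falls entirely outside B.
minute 37 to minute 51 overlaps B on minute 40 to minute 43.
minute 143 to minute 183 overlaps B on minute 143 to minute 183.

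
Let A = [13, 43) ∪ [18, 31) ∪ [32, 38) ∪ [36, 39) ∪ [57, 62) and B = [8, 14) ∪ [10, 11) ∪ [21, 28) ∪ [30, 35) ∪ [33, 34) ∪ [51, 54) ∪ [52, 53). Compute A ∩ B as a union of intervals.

First set merges to [13, 43), [57, 62).
Second set merges to [8, 14), [21, 28), [30, 35), [51, 54).
[13, 43) overlaps B on [13, 14), [21, 28), [30, 35).
[57, 62) falls entirely outside B.

[13, 14) ∪ [21, 28) ∪ [30, 35)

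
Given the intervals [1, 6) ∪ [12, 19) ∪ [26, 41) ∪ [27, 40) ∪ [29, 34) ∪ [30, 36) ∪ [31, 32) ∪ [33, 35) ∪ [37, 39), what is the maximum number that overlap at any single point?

Walk the sorted start/end points keeping a running depth.
The depth first hits 5 at 31.

5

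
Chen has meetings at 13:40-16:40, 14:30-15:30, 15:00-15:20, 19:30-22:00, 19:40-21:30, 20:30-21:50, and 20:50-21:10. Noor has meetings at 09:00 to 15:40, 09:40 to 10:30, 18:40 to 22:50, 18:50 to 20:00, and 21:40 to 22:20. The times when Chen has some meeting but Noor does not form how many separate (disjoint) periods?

1

A, merged: 13:40–16:40, 19:30–22:00.
B, merged: 09:00–15:40, 18:40–22:50.
A \ B = 15:40–16:40.
That is 1 disjoint piece.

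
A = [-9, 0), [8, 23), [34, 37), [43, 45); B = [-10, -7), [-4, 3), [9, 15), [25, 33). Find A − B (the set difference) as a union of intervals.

[-9, 0) \ B = [-7, -4).
[8, 23) \ B = [8, 9), [15, 23).
[34, 37): nothing removed.
[43, 45): nothing removed.

[-7, -4) ∪ [8, 9) ∪ [15, 23) ∪ [34, 37) ∪ [43, 45)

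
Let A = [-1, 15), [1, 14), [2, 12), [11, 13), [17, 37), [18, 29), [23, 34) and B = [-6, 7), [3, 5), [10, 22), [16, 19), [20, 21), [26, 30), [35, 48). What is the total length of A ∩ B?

24

A, merged: [-1, 15), [17, 37).
B, merged: [-6, 7), [10, 22), [26, 30), [35, 48).
A ∩ B = [-1, 7), [10, 15), [17, 22), [26, 30), [35, 37).
Total: 8 + 5 + 5 + 4 + 2 = 24.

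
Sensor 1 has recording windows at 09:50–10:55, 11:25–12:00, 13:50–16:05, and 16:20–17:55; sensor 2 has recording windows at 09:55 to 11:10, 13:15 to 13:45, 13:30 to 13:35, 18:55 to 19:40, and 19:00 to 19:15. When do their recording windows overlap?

Second set merges to 09:55–11:10, 13:15–13:45, 18:55–19:40.
09:50–10:55 meets the second set on 09:55–10:55.
11:25–12:00: no overlap with the second set.
13:50–16:05: no overlap with the second set.
16:20–17:55: no overlap with the second set.

09:55–10:55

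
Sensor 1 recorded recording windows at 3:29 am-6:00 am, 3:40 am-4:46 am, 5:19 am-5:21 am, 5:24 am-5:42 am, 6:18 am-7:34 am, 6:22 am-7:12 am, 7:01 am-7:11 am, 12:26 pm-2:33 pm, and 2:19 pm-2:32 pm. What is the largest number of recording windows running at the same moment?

At 7:01 am, 3 of the intervals are simultaneously active.
No point has more.

3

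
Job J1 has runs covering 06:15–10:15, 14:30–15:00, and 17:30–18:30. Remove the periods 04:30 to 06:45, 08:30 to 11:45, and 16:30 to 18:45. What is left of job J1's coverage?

06:45-08:30, 14:30-15:00

06:15-10:15 minus B → 06:45-08:30.
14:30-15:00: no B overlap → unchanged.
17:30-18:30: fully covered by B → removed.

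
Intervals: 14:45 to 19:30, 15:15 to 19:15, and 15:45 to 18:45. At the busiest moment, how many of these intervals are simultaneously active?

Walk the sorted start/end points keeping a running depth.
The depth first hits 3 at 15:45.

3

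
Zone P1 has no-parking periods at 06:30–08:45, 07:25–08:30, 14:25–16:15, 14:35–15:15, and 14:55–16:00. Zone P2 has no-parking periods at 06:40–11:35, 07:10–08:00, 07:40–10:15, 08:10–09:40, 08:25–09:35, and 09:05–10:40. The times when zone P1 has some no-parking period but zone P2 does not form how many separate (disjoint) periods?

2

Merge the first list: 06:30-08:45, 14:25-16:15.
Merge the second list: 06:40-11:35.
A \ B = 06:30-06:40, 14:25-16:15.
That is 2 disjoint pieces.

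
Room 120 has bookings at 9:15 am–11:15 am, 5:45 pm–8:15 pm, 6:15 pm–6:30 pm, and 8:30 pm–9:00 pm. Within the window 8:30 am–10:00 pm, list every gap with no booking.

8:30 am–9:15 am, 11:15 am–5:45 pm, 8:15 pm–8:30 pm, 9:00 pm–10:00 pm

The merged coverage is 9:15 am–11:15 am, 5:45 pm–8:15 pm, 8:30 pm–9:00 pm.
Complement within 8:30 am–10:00 pm: 8:30 am–9:15 am, 11:15 am–5:45 pm, 8:15 pm–8:30 pm, 9:00 pm–10:00 pm.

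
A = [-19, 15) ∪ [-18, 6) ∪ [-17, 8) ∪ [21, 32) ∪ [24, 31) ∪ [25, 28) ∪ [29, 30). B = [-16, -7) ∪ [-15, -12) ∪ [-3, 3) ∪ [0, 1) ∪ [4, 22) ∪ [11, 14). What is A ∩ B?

[-16, -7) ∪ [-3, 3) ∪ [4, 15) ∪ [21, 22)

A, merged: [-19, 15), [21, 32).
B, merged: [-16, -7), [-3, 3), [4, 22).
[-19, 15) meets the second set on [-16, -7), [-3, 3), [4, 15).
[21, 32) meets the second set on [21, 22).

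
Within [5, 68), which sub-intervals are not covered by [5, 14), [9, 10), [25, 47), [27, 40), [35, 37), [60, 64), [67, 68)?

[14, 25) ∪ [47, 60) ∪ [64, 67)

Covered (merged): [5, 14), [25, 47), [60, 64), [67, 68).
Complement within [5, 68): [14, 25), [47, 60), [64, 67).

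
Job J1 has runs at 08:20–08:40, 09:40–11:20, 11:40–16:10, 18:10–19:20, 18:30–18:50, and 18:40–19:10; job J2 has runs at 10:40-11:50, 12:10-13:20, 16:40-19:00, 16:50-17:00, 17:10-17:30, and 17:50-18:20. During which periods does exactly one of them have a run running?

First set merges to 08:20-08:40, 09:40-11:20, 11:40-16:10, 18:10-19:20.
Second set merges to 10:40-11:50, 12:10-13:20, 16:40-19:00.
Only in the first: 08:20-08:40, 09:40-10:40, 11:50-12:10, 13:20-16:10, 19:00-19:20.
Only in the second: 11:20-11:40, 16:40-18:10.
Together these are the periods covered by exactly one.

08:20-08:40, 09:40-10:40, 11:20-11:40, 11:50-12:10, 13:20-16:10, 16:40-18:10, 19:00-19:20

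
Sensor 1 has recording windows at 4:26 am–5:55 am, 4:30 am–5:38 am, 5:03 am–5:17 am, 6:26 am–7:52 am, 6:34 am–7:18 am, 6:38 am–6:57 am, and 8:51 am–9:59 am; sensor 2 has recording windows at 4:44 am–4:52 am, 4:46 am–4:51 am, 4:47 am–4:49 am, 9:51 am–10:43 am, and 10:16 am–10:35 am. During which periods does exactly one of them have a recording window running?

4:26 am–4:44 am, 4:52 am–5:55 am, 6:26 am–7:52 am, 8:51 am–9:51 am, 9:59 am–10:43 am

First set merges to 4:26 am–5:55 am, 6:26 am–7:52 am, 8:51 am–9:59 am.
Second set merges to 4:44 am–4:52 am, 9:51 am–10:43 am.
A \ B = 4:26 am–4:44 am, 4:52 am–5:55 am, 6:26 am–7:52 am, 8:51 am–9:51 am.
B \ A = 9:59 am–10:43 am.
Union of the two gives the symmetric difference.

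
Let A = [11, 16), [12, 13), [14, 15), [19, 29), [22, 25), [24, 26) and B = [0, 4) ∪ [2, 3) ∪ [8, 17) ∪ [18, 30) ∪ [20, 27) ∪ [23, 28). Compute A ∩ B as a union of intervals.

A, merged: [11, 16), [19, 29).
B, merged: [0, 4), [8, 17), [18, 30).
[11, 16) meets the second set on [11, 16).
[19, 29) meets the second set on [19, 29).

[11, 16) ∪ [19, 29)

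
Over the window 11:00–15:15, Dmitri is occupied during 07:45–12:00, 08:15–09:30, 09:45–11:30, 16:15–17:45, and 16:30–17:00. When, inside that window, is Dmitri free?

12:00–15:15

The merged coverage is 07:45–12:00, 16:15–17:45.
Complement within 11:00–15:15: 12:00–15:15.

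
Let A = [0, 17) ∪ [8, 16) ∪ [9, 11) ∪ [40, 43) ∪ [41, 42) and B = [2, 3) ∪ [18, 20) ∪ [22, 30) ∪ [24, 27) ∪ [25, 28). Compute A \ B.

[0, 2) ∪ [3, 17) ∪ [40, 43)

First set merges to [0, 17), [40, 43).
Second set merges to [2, 3), [18, 20), [22, 30).
[0, 17) minus B → [0, 2), [3, 17).
[40, 43): no B overlap → unchanged.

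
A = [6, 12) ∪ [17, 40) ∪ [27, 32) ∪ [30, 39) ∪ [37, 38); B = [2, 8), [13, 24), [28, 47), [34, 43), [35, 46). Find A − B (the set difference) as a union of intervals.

Merge the first list: [6, 12), [17, 40).
Merge the second list: [2, 8), [13, 24), [28, 47).
[6, 12) with B removed leaves [8, 12).
[17, 40) with B removed leaves [24, 28).

[8, 12) ∪ [24, 28)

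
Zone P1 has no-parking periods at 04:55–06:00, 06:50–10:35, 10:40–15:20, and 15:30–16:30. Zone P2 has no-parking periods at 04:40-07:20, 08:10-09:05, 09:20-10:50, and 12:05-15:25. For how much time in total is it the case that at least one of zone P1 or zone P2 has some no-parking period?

A ∪ B = 04:40–15:25, 15:30–16:30.
Total: 10 h 45 min + 1 h = 11 h 45 min.

11 h 45 min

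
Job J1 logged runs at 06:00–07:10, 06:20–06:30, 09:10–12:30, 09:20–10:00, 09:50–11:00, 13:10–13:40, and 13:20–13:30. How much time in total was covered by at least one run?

5 h

Merged: 06:00-07:10, 09:10-12:30, 13:10-13:40.
Lengths: 1 h 10 min + 3 h 20 min + 30 min = 5 h.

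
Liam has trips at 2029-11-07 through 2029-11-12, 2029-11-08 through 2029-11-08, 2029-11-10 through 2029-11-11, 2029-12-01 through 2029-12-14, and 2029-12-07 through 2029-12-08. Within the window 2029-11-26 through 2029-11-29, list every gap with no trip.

After merging, the occupied span is 2029-11-07 through 2029-11-12, 2029-12-01 through 2029-12-14.
Gaps within 2029-11-26 through 2029-11-29: 2029-11-26 through 2029-11-29.

2029-11-26 through 2029-11-29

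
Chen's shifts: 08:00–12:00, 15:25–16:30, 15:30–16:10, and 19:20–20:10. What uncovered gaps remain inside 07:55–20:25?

The merged coverage is 08:00–12:00, 15:25–16:30, 19:20–20:10.
Uncovered inside 07:55–20:25: 07:55–08:00, 12:00–15:25, 16:30–19:20, 20:10–20:25.

07:55–08:00, 12:00–15:25, 16:30–19:20, 20:10–20:25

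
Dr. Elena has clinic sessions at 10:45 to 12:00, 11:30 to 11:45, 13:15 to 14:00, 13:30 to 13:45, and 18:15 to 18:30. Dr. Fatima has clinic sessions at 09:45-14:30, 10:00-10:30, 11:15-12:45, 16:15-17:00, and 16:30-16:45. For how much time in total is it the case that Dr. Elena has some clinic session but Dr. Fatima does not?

15 min

First set merges to 10:45–12:00, 13:15–14:00, 18:15–18:30.
Second set merges to 09:45–14:30, 16:15–17:00.
A \ B = 18:15–18:30.
Total: 15 min.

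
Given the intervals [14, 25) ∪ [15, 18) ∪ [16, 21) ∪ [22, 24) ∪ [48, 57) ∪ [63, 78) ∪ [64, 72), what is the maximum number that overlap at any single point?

Sweep endpoints in order; track running count of active intervals.
Peak of 3 reached at 16.

3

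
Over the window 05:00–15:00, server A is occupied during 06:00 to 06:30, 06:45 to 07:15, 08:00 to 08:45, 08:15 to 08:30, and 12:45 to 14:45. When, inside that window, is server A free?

05:00–06:00, 06:30–06:45, 07:15–08:00, 08:45–12:45, 14:45–15:00

Covered (merged): 06:00–06:30, 06:45–07:15, 08:00–08:45, 12:45–14:45.
Uncovered inside 05:00–15:00: 05:00–06:00, 06:30–06:45, 07:15–08:00, 08:45–12:45, 14:45–15:00.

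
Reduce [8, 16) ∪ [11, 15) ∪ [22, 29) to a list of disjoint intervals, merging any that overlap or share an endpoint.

[8, 16) ∪ [22, 29)

[11, 15) overlaps/touches [8, 16) → extend to [8, 16).
[22, 29) is disjoint → start new block.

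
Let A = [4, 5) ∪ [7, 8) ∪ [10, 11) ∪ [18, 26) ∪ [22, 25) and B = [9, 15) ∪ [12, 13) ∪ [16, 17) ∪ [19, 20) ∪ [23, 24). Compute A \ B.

Merge the first list: [4, 5), [7, 8), [10, 11), [18, 26).
Merge the second list: [9, 15), [16, 17), [19, 20), [23, 24).
[4, 5): no B overlap → unchanged.
[7, 8): no B overlap → unchanged.
[10, 11): fully covered by B → removed.
[18, 26) minus B → [18, 19), [20, 23), [24, 26).

[4, 5) ∪ [7, 8) ∪ [18, 19) ∪ [20, 23) ∪ [24, 26)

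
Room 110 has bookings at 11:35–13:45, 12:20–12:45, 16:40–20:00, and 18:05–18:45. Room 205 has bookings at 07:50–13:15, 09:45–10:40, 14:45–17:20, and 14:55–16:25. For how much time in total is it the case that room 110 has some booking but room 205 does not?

3 h 10 min

A, merged: 11:35-13:45, 16:40-20:00.
B, merged: 07:50-13:15, 14:45-17:20.
A \ B = 13:15-13:45, 17:20-20:00.
Total: 30 min + 2 h 40 min = 3 h 10 min.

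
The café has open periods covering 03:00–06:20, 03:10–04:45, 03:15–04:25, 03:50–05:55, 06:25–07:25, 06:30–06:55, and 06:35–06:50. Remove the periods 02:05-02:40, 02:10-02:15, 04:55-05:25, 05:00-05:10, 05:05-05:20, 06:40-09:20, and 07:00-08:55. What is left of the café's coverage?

First set merges to 03:00-06:20, 06:25-07:25.
Second set merges to 02:05-02:40, 04:55-05:25, 06:40-09:20.
03:00-06:20 with B removed leaves 03:00-04:55, 05:25-06:20.
06:25-07:25 with B removed leaves 06:25-06:40.

03:00-04:55, 05:25-06:20, 06:25-06:40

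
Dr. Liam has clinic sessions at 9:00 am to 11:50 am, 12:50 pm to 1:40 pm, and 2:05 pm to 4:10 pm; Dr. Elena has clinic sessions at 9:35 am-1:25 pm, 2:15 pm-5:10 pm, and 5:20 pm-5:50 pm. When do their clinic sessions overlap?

9:00 am–11:50 am overlaps B on 9:35 am–11:50 am.
12:50 pm–1:40 pm overlaps B on 12:50 pm–1:25 pm.
2:05 pm–4:10 pm overlaps B on 2:15 pm–4:10 pm.

9:35 am–11:50 am, 12:50 pm–1:25 pm, 2:15 pm–4:10 pm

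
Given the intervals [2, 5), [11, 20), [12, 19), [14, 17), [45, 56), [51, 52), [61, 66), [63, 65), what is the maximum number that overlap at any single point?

Walk the sorted start/end points keeping a running depth.
The depth first hits 3 at 14.

3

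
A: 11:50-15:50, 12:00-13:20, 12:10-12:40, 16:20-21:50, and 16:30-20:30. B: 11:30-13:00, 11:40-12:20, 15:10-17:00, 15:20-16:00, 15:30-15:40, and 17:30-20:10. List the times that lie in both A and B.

11:50–13:00, 15:10–15:50, 16:20–17:00, 17:30–20:10

Merge the first list: 11:50–15:50, 16:20–21:50.
Merge the second list: 11:30–13:00, 15:10–17:00, 17:30–20:10.
11:50–15:50 overlaps B on 11:50–13:00, 15:10–15:50.
16:20–21:50 overlaps B on 16:20–17:00, 17:30–20:10.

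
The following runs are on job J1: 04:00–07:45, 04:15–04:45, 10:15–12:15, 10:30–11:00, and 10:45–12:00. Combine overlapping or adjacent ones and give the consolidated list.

04:15–04:45 overlaps/touches 04:00–07:45 → extend to 04:00–07:45.
10:15–12:15 is disjoint → start new block.
10:30–11:00 overlaps/touches 10:15–12:15 → extend to 10:15–12:15.
10:45–12:00 overlaps/touches 10:15–12:15 → extend to 10:15–12:15.

04:00–07:45, 10:15–12:15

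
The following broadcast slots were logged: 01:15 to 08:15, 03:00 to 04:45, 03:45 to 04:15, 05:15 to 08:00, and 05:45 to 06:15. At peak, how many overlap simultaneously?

3

Sweep endpoints in order; track running count of active intervals.
Peak of 3 reached at 03:45.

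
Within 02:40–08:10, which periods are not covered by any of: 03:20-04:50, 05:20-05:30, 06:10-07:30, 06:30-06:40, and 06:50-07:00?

After merging, the occupied span is 03:20–04:50, 05:20–05:30, 06:10–07:30.
Uncovered inside 02:40–08:10: 02:40–03:20, 04:50–05:20, 05:30–06:10, 07:30–08:10.

02:40–03:20, 04:50–05:20, 05:30–06:10, 07:30–08:10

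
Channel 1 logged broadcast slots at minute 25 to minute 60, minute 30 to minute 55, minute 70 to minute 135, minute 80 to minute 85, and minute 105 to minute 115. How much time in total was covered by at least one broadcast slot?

Merged: minute 25 to minute 60, minute 70 to minute 135.
Lengths: 35 minutes + 65 minutes = 100 minutes.

100 minutes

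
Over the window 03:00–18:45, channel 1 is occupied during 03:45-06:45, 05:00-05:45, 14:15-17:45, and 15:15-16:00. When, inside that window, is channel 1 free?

03:00–03:45, 06:45–14:15, 17:45–18:45

After merging, the occupied span is 03:45–06:45, 14:15–17:45.
Uncovered inside 03:00–18:45: 03:00–03:45, 06:45–14:15, 17:45–18:45.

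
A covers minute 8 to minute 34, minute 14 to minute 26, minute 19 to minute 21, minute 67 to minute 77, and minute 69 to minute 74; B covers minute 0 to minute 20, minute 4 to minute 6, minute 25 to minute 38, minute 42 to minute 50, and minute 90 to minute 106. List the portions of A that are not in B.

minute 20 to minute 25, minute 67 to minute 77

Merge the first list: minute 8 to minute 34, minute 67 to minute 77.
Merge the second list: minute 0 to minute 20, minute 25 to minute 38, minute 42 to minute 50, minute 90 to minute 106.
minute 8 to minute 34 minus B → minute 20 to minute 25.
minute 67 to minute 77: no B overlap → unchanged.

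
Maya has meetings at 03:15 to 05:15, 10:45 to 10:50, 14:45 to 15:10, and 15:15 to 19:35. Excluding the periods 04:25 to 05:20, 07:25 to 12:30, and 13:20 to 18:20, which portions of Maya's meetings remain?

03:15–04:25, 18:20–19:35

03:15–05:15 \ B = 03:15–04:25.
10:45–10:50: entirely removed.
14:45–15:10: entirely removed.
15:15–19:35 \ B = 18:20–19:35.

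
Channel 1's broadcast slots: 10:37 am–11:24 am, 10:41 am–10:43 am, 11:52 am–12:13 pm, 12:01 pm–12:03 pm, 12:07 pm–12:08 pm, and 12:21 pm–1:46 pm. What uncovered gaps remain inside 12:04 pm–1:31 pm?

After merging, the occupied span is 10:37 am–11:24 am, 11:52 am–12:13 pm, 12:21 pm–1:46 pm.
Complement within 12:04 pm–1:31 pm: 12:13 pm–12:21 pm.

12:13 pm–12:21 pm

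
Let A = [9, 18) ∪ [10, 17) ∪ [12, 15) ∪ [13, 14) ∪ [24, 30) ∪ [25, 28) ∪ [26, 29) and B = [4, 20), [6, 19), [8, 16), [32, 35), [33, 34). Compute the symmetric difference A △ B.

Merge the first list: [9, 18), [24, 30).
Merge the second list: [4, 20), [32, 35).
A \ B = [24, 30).
B \ A = [4, 9), [18, 20), [32, 35).
Union of the two gives the symmetric difference.

[4, 9) ∪ [18, 20) ∪ [24, 30) ∪ [32, 35)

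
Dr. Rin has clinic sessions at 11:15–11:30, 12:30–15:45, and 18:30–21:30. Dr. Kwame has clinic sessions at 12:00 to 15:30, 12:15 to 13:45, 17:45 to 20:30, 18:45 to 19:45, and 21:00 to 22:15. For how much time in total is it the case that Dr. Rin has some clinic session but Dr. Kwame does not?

Second set merges to 12:00-15:30, 17:45-20:30, 21:00-22:15.
A \ B = 11:15-11:30, 15:30-15:45, 20:30-21:00.
Total: 15 min + 15 min + 30 min = 1 h.

1 h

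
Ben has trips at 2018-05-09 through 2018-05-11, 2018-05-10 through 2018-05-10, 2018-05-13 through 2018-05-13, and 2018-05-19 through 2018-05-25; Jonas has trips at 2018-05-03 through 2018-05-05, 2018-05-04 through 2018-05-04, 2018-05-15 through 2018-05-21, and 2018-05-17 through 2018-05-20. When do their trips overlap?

2018-05-19 through 2018-05-21

A, merged: 2018-05-09 through 2018-05-11, 2018-05-13 through 2018-05-13, 2018-05-19 through 2018-05-25.
B, merged: 2018-05-03 through 2018-05-05, 2018-05-15 through 2018-05-21.
2018-05-09 through 2018-05-11 falls entirely outside B.
2018-05-13 through 2018-05-13 falls entirely outside B.
2018-05-19 through 2018-05-25 overlaps B on 2018-05-19 through 2018-05-21.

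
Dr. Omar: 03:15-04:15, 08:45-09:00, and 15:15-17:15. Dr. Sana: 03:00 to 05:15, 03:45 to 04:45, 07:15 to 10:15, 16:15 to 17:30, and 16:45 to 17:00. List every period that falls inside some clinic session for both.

B, merged: 03:00–05:15, 07:15–10:15, 16:15–17:30.
03:15–04:15 meets the second set on 03:15–04:15.
08:45–09:00 meets the second set on 08:45–09:00.
15:15–17:15 meets the second set on 16:15–17:15.

03:15–04:15, 08:45–09:00, 16:15–17:15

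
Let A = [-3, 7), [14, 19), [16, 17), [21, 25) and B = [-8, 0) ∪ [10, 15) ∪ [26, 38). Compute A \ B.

[0, 7) ∪ [15, 19) ∪ [21, 25)

Merge the first list: [-3, 7), [14, 19), [21, 25).
[-3, 7) minus B → [0, 7).
[14, 19) minus B → [15, 19).
[21, 25): no B overlap → unchanged.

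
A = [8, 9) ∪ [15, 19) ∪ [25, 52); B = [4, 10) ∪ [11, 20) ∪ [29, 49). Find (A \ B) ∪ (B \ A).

[4, 8) ∪ [9, 10) ∪ [11, 15) ∪ [19, 20) ∪ [25, 29) ∪ [49, 52)

A \ B = [25, 29), [49, 52).
B \ A = [4, 8), [9, 10), [11, 15), [19, 20).
Union of the two gives the symmetric difference.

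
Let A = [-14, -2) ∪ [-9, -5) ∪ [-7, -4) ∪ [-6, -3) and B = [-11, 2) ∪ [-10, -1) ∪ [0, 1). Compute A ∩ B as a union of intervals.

A, merged: [-14, -2).
B, merged: [-11, 2).
[-14, -2) overlaps B on [-11, -2).

[-11, -2)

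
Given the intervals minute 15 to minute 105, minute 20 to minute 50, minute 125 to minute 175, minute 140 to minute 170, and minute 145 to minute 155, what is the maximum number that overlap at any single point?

3

Walk the sorted start/end points keeping a running depth.
The depth first hits 3 at minute 145.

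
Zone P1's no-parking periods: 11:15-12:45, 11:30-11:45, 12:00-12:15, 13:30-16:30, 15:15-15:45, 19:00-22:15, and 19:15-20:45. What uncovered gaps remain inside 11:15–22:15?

Covered (merged): 11:15–12:45, 13:30–16:30, 19:00–22:15.
Gaps within 11:15–22:15: 12:45–13:30, 16:30–19:00.

12:45–13:30, 16:30–19:00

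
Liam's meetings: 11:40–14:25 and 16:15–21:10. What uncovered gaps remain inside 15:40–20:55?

15:40–16:15

The merged coverage is 11:40–14:25, 16:15–21:10.
Uncovered inside 15:40–20:55: 15:40–16:15.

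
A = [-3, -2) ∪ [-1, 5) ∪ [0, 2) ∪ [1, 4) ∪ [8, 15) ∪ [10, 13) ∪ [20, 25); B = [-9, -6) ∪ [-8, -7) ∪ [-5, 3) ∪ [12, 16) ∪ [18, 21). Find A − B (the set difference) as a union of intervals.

Merge the first list: [-3, -2), [-1, 5), [8, 15), [20, 25).
Merge the second list: [-9, -6), [-5, 3), [12, 16), [18, 21).
[-3, -2): entirely removed.
[-1, 5) \ B = [3, 5).
[8, 15) \ B = [8, 12).
[20, 25) \ B = [21, 25).

[3, 5) ∪ [8, 12) ∪ [21, 25)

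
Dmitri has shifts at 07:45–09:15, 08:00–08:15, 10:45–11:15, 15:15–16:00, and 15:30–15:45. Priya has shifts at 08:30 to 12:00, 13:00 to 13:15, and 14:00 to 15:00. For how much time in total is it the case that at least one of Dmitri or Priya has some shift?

6 h 15 min

First set merges to 07:45–09:15, 10:45–11:15, 15:15–16:00.
A ∪ B = 07:45–12:00, 13:00–13:15, 14:00–15:00, 15:15–16:00.
Total: 4 h 15 min + 15 min + 1 h + 45 min = 6 h 15 min.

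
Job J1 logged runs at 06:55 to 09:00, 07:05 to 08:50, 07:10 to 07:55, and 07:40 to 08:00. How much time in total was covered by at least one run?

2 h 5 min

Merged: 06:55–09:00.
Length: 2 h 5 min.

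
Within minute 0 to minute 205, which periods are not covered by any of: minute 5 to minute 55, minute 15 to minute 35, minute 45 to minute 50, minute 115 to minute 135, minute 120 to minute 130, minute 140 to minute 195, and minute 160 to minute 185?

After merging, the occupied span is minute 5 to minute 55, minute 115 to minute 135, minute 140 to minute 195.
Uncovered inside minute 0 to minute 205: minute 0 to minute 5, minute 55 to minute 115, minute 135 to minute 140, minute 195 to minute 205.

minute 0 to minute 5, minute 55 to minute 115, minute 135 to minute 140, minute 195 to minute 205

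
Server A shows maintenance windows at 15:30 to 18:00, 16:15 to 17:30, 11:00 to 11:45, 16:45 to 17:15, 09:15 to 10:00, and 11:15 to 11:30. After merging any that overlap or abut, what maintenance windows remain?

09:15–10:00, 11:00–11:45, 15:30–18:00

Sort by start: 09:15–10:00, 11:00–11:45, 11:15–11:30, 15:30–18:00, 16:15–17:30, 16:45–17:15.
11:00–11:45 is disjoint → start new block.
11:15–11:30 overlaps/touches 11:00–11:45 → extend to 11:00–11:45.
15:30–18:00 is disjoint → start new block.
16:15–17:30 overlaps/touches 15:30–18:00 → extend to 15:30–18:00.
16:45–17:15 overlaps/touches 15:30–18:00 → extend to 15:30–18:00.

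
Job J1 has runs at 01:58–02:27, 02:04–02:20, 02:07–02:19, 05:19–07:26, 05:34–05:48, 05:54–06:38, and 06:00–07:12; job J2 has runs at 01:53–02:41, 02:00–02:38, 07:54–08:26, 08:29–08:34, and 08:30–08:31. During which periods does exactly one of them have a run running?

01:53–01:58, 02:27–02:41, 05:19–07:26, 07:54–08:26, 08:29–08:34

First set merges to 01:58–02:27, 05:19–07:26.
Second set merges to 01:53–02:41, 07:54–08:26, 08:29–08:34.
A \ B = 05:19–07:26.
B \ A = 01:53–01:58, 02:27–02:41, 07:54–08:26, 08:29–08:34.
Union of the two gives the symmetric difference.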